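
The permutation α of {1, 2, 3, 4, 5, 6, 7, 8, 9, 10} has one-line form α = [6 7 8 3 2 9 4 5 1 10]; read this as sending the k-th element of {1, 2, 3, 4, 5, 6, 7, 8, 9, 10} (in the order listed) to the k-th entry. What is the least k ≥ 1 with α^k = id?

Writing α as disjoint cycles, the cycle lengths are 6, 3, 1.
The order is lcm(6, 3) = 6.

6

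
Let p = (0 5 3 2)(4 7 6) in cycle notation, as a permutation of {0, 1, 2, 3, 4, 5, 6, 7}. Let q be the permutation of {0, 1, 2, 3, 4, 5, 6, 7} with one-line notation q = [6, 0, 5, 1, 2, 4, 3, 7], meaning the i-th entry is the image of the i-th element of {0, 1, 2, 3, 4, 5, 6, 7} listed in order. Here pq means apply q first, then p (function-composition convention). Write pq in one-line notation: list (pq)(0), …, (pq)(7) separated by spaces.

Chase each element through q then p: 0 → 6 → 4; 1 → 0 → 5; 2 → 5 → 3; 3 → 1 → 1; 4 → 2 → 0; 5 → 4 → 7; 6 → 3 → 2; 7 → 7 → 6.
Collecting the images, pq = [4 5 3 1 0 7 2 6].

4 5 3 1 0 7 2 6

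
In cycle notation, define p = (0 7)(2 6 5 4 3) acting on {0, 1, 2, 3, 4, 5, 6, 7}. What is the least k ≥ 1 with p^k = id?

10

The disjoint cycles have lengths 5, 2, 1.
The order is lcm(5, 2) = 10.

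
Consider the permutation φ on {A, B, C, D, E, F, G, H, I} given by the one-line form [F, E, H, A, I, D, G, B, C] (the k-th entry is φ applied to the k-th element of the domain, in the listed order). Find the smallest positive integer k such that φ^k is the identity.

15

The disjoint-cycle form of φ has cycle lengths 5, 3, 1.
The order of φ is the least common multiple of its cycle lengths: lcm(5, 3) = 15.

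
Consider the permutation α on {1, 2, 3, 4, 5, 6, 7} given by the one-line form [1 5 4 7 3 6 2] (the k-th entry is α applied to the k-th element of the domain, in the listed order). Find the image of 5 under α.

3

5 is element number 5 of the domain, and entry number 5 of the one-line form is 3, so α(5) = 3.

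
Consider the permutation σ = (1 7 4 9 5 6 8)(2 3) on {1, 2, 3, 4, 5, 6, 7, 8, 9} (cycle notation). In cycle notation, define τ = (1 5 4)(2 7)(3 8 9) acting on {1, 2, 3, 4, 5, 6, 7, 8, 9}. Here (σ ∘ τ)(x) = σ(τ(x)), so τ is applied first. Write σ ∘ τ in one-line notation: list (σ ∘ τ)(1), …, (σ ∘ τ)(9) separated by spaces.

Chase each element through τ then σ: 1 → 5 → 6; 2 → 7 → 4; 3 → 8 → 1; 4 → 1 → 7; 5 → 4 → 9; 6 → 6 → 8; 7 → 2 → 3; 8 → 9 → 5; 9 → 3 → 2.
Collecting the images, σ ∘ τ = [6 4 1 7 9 8 3 5 2].

6 4 1 7 9 8 3 5 2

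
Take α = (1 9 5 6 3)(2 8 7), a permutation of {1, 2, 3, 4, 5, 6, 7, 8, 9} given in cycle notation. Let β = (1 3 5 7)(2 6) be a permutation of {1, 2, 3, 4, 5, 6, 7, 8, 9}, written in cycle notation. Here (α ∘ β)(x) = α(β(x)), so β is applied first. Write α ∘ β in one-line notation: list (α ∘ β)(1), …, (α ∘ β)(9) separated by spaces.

(α ∘ β)(x) = α(β(x)). Computing each image: α(β(1)) = α(3) = 1, α(β(2)) = α(6) = 3, α(β(3)) = α(5) = 6, α(β(4)) = α(4) = 4, α(β(5)) = α(7) = 2, α(β(6)) = α(2) = 8, α(β(7)) = α(1) = 9, α(β(8)) = α(8) = 7, α(β(9)) = α(9) = 5.
Hence α ∘ β = [1 3 6 4 2 8 9 7 5].

1 3 6 4 2 8 9 7 5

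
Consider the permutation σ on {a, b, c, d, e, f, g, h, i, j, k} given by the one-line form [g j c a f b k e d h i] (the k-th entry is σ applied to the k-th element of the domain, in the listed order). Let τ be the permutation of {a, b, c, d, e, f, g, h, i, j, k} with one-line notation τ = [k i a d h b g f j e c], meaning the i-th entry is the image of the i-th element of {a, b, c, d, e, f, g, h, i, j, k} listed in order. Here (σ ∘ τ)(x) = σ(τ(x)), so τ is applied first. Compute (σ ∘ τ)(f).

j

τ(f) = b, then σ(b) = j; composing gives (σ ∘ τ)(f) = j.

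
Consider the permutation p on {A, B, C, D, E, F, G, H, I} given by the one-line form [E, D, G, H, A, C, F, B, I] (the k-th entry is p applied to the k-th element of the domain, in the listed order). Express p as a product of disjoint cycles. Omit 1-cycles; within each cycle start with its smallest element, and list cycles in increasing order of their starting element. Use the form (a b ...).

From A: A → E → A, closing the cycle (A E).
Repeating from the next unused element and collecting all non-trivial cycles gives (A E)(B D H)(C G F).

(A E)(B D H)(C G F)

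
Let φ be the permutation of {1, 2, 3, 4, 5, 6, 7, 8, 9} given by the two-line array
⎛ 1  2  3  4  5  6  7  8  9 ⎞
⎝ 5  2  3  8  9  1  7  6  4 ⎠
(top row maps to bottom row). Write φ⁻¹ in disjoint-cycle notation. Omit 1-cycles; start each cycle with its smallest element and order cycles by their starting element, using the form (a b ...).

First write φ in disjoint cycles: (1 5 9 4 8 6).
The inverse reverses every cycle; in canonical form, φ⁻¹ = (1 6 8 4 9 5).

(1 6 8 4 9 5)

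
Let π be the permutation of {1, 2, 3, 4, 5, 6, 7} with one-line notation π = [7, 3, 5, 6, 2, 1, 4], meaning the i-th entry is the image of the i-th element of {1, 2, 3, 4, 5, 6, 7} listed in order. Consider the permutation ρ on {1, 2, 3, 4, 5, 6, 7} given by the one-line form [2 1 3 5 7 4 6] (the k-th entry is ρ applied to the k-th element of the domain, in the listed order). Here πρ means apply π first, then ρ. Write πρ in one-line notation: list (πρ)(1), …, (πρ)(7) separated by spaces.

(πρ)(x) = ρ(π(x)). Computing each image: ρ(π(1)) = ρ(7) = 6, ρ(π(2)) = ρ(3) = 3, ρ(π(3)) = ρ(5) = 7, ρ(π(4)) = ρ(6) = 4, ρ(π(5)) = ρ(2) = 1, ρ(π(6)) = ρ(1) = 2, ρ(π(7)) = ρ(4) = 5.
Hence πρ = [6 3 7 4 1 2 5].

6 3 7 4 1 2 5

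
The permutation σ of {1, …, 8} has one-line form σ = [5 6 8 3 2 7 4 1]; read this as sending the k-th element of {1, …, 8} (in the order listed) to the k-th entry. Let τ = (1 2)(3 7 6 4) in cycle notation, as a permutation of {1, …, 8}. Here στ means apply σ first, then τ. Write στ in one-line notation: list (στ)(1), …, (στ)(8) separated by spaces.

5 4 8 7 1 6 3 2

For each element, apply σ then τ: 1 → 5 → 5; 2 → 6 → 4; 3 → 8 → 8; 4 → 3 → 7; 5 → 2 → 1; 6 → 7 → 6; 7 → 4 → 3; 8 → 1 → 2.
So στ in one-line form is 5 4 8 7 1 6 3 2.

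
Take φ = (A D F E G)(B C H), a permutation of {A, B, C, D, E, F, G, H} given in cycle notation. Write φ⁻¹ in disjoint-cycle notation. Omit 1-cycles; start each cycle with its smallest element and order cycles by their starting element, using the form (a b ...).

(A G E F D)(B H C)

If φ sends a → b within a cycle, φ⁻¹ sends b → a; equivalently, reverse each cycle.
Reversing each cycle of φ and rotating so the smallest element leads gives (A G E F D)(B H C).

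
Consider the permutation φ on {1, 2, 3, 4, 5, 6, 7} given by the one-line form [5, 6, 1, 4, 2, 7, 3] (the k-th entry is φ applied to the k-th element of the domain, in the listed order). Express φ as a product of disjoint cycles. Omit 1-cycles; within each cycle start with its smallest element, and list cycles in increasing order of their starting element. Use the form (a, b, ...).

Start at 1 and follow images: 1 → 5 → 2 → 6 → 7 → 3 → 1, giving the cycle (1, 5, 2, 6, 7, 3).
Continuing from each remaining unvisited element yields (1, 5, 2, 6, 7, 3).

(1, 5, 2, 6, 7, 3)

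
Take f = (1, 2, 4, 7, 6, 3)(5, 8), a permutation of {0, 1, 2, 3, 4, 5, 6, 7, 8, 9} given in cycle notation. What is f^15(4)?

3

4 lies in the 6-cycle (1, 2, 4, 7, 6, 3).
Since the cycle has length 6, f^15 acts on it the same as f^3 (15 mod 6 = 3).
Advancing 3 steps from 4: 4 → 7 → 6 → 3.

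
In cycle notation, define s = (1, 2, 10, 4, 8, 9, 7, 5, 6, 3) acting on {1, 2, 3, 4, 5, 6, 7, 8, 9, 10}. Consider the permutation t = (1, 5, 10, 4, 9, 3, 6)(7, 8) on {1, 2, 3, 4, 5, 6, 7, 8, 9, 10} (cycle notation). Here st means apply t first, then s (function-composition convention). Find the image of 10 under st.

First apply t: t(10) = 4, then s(4) = 8. Thus (st)(10) = 8.

8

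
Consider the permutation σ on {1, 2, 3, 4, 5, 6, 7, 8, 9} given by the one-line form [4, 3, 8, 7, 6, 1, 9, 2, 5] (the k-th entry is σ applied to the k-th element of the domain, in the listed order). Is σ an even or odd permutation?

In disjoint-cycle form the cycle lengths are 6, 3.
A cycle is odd iff its length is even; σ has 1 even-length cycle, so sgn(σ) = (−1)^1 and σ is odd.

odd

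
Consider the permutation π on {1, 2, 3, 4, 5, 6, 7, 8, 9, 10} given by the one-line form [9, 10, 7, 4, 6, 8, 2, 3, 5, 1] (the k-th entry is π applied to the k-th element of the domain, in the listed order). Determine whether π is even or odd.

even

In disjoint-cycle form the cycle lengths are 9, 1.
A cycle of length ℓ contributes ℓ−1 transpositions, so π is a product of 8 transpositions — even.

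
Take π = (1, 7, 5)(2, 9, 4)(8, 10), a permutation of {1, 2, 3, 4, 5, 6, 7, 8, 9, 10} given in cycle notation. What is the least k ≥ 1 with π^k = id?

The disjoint cycles have lengths 3, 3, 2, 1, 1.
The order of π is the least common multiple of its cycle lengths: lcm(3, 3, 2) = 6.

6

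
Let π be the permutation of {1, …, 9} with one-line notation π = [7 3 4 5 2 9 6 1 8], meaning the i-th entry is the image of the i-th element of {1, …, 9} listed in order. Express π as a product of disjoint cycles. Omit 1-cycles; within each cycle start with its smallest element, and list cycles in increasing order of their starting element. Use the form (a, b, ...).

Start at 1 and follow images: 1 → 7 → 6 → 9 → 8 → 1, giving the cycle (1, 7, 6, 9, 8).
Continuing from each remaining unvisited element yields (1, 7, 6, 9, 8)(2, 3, 4, 5).

(1, 7, 6, 9, 8)(2, 3, 4, 5)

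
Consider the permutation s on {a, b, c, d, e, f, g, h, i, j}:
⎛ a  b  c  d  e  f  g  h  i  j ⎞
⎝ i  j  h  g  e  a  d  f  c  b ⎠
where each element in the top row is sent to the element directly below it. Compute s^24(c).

Tracing c → h → … returns to c after 5 steps, so c lies in a 5-cycle (a i c h f).
Powers repeat with period 5 on this cycle, and 24 mod 5 = 4, so s^24(c) = s^4(c).
Stepping 4 places around the cycle: c → h → f → a → i.

i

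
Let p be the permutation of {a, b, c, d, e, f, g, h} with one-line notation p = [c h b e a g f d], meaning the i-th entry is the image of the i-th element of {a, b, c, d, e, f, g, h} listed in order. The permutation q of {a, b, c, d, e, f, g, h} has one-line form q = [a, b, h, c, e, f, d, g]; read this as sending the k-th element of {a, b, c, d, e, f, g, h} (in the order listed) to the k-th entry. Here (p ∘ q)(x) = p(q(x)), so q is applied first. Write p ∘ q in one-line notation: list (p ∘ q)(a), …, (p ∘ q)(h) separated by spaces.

c h d b a g e f

(p ∘ q)(x) = p(q(x)). Computing each image: p(q(a)) = p(a) = c, p(q(b)) = p(b) = h, p(q(c)) = p(h) = d, p(q(d)) = p(c) = b, p(q(e)) = p(e) = a, p(q(f)) = p(f) = g, p(q(g)) = p(d) = e, p(q(h)) = p(g) = f.
Hence p ∘ q = [c h d b a g e f].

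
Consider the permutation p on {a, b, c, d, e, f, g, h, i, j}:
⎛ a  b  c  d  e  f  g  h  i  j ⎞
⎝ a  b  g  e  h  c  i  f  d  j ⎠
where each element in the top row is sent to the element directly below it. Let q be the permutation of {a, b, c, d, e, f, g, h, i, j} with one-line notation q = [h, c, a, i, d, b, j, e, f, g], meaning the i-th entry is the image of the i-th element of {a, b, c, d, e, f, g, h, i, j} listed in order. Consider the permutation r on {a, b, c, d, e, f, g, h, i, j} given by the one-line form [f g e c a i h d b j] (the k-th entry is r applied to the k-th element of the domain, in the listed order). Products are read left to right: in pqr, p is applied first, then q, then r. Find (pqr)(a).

Apply the permutations in order: p(a) = a, then q(a) = h, then r(h) = d. So (pqr)(a) = d.

d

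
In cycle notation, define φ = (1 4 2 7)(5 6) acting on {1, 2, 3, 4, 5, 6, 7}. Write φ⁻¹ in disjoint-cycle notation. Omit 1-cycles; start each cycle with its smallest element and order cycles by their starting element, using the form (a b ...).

The inverse reverses each cycle.
Reversing each cycle of φ and rotating so the smallest element leads gives (1 7 2 4)(5 6).

(1 7 2 4)(5 6)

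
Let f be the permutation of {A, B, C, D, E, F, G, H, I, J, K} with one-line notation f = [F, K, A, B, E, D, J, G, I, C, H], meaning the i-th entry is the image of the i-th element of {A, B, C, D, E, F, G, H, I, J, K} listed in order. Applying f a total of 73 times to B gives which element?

K

Tracing B → K → … returns to B after 9 steps, so B lies in a 9-cycle (A, F, D, B, K, H, G, J, C).
On a 9-cycle, f^9 is the identity, so f^73 = f^1 there (73 ≡ 1 mod 9).
Stepping 1 place around the cycle: B → K.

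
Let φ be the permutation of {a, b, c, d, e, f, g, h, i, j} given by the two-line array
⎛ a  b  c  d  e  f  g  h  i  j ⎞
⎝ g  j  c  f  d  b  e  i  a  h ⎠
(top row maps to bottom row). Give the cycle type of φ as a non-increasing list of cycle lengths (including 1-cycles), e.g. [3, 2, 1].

The disjoint cycles are (a, g, e, d, f, b, j, h, i)(c), with lengths 9, 1 in non-increasing order.

[9, 1]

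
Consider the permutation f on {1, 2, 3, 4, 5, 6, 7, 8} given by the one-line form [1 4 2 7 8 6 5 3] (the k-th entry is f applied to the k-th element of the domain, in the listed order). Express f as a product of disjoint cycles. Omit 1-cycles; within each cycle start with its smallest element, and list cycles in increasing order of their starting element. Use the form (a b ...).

Start at 2 and follow images: 2 → 4 → 7 → 5 → 8 → 3 → 2, giving the cycle (2 4 7 5 8 3).
Continuing from each remaining unvisited element yields (2 4 7 5 8 3).

(2 4 7 5 8 3)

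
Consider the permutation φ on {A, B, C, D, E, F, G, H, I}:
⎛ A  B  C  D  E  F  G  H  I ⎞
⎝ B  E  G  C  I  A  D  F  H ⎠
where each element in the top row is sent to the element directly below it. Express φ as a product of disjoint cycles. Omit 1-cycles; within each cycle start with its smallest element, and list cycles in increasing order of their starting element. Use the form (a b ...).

Start at A and follow images: A → B → E → I → H → F → A, giving the cycle (A B E I H F).
Repeating from the next unused element and collecting all non-trivial cycles gives (A B E I H F)(C G D).

(A B E I H F)(C G D)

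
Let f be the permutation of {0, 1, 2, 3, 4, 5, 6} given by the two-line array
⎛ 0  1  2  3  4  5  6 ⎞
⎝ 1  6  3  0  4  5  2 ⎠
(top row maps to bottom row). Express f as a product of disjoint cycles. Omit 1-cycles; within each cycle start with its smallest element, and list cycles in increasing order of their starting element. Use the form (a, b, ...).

(0, 1, 6, 2, 3)

From 0: 0 → 1 → 6 → 2 → 3 → 0, closing the cycle (0, 1, 6, 2, 3).
Continuing from each remaining unvisited element yields (0, 1, 6, 2, 3).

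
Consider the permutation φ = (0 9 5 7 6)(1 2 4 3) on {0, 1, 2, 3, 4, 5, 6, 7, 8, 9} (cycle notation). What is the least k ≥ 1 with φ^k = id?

The disjoint cycles have lengths 5, 4, 1.
The order is lcm(5, 4) = 20.

20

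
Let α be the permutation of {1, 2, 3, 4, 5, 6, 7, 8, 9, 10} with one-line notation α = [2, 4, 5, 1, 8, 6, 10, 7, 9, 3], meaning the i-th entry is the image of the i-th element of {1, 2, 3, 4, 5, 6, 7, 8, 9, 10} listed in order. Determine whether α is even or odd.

even

In disjoint-cycle form the cycle lengths are 5, 3, 1, 1.
A cycle is odd iff its length is even; α has 0 even-length cycles, so sgn(α) = (−1)^0 and α is even.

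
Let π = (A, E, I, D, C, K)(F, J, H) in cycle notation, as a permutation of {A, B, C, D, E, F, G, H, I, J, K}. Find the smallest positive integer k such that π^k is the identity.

6

The disjoint cycles have lengths 6, 3, 1, 1.
The order is lcm(6, 3) = 6.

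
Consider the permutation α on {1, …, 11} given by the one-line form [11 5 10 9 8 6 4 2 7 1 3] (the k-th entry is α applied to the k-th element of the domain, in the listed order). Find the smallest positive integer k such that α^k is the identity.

Decomposing into disjoint cycles gives cycle lengths 4, 3, 3, 1.
The order is lcm(4, 3, 3) = 12.

12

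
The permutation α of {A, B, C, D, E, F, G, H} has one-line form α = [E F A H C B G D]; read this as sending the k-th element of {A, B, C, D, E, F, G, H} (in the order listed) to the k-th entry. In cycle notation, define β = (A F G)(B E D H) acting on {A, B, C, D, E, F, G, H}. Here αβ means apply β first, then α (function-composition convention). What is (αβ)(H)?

F

β(H) = B, then α(B) = F; composing gives (αβ)(H) = F.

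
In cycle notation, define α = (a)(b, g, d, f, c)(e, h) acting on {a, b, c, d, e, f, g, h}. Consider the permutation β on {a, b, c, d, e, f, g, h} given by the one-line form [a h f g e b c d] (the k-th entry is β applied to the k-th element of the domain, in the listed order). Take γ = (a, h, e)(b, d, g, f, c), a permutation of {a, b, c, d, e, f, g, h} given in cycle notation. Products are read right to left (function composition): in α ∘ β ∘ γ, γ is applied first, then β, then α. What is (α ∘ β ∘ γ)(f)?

(α ∘ β ∘ γ)(f) = α(β(γ(f))). γ(f) = c, then β(c) = f, then α(f) = c, so the result is c.

c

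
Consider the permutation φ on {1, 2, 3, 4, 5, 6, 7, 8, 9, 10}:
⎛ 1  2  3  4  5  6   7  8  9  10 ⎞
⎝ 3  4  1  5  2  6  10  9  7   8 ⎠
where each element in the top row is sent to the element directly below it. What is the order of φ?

Writing φ as disjoint cycles, the cycle lengths are 4, 3, 2, 1.
The order of φ is the least common multiple of its cycle lengths: lcm(4, 3, 2) = 12.

12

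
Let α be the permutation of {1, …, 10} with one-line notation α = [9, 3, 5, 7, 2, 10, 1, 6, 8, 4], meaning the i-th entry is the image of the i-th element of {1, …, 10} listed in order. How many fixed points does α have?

0

No element satisfies α(x) = x, so there are 0 fixed points.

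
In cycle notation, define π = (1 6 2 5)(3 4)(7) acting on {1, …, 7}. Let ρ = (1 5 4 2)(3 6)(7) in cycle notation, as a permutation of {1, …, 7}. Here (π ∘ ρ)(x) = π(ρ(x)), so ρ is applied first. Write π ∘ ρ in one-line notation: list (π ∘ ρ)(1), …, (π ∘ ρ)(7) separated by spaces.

For each element, apply ρ then π: 1 → 5 → 1; 2 → 1 → 6; 3 → 6 → 2; 4 → 2 → 5; 5 → 4 → 3; 6 → 3 → 4; 7 → 7 → 7.
So π ∘ ρ in one-line form is 1 6 2 5 3 4 7.

1 6 2 5 3 4 7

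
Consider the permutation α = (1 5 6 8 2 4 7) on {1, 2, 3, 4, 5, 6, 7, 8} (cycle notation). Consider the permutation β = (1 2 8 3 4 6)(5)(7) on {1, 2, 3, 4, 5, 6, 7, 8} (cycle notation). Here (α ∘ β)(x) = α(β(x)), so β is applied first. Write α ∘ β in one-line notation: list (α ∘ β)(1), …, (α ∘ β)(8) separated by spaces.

For each element, apply β then α: 1 → 2 → 4; 2 → 8 → 2; 3 → 4 → 7; 4 → 6 → 8; 5 → 5 → 6; 6 → 1 → 5; 7 → 7 → 1; 8 → 3 → 3.
Collecting the images, α ∘ β = [4 2 7 8 6 5 1 3].

4 2 7 8 6 5 1 3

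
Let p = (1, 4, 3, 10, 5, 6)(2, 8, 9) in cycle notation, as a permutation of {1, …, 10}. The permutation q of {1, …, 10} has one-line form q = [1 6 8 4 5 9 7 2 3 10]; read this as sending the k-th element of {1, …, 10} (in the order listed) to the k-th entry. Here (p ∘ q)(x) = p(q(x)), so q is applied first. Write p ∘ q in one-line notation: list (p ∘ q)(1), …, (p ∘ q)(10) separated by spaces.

4 1 9 3 6 2 7 8 10 5

For each element, apply q then p: 1 → 1 → 4; 2 → 6 → 1; 3 → 8 → 9; 4 → 4 → 3; 5 → 5 → 6; 6 → 9 → 2; 7 → 7 → 7; 8 → 2 → 8; 9 → 3 → 10; 10 → 10 → 5.
So p ∘ q in one-line form is 4 1 9 3 6 2 7 8 10 5.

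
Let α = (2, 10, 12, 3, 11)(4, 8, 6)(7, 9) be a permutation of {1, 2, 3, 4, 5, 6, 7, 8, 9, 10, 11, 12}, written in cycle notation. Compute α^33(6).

6 lies in the 3-cycle (4, 8, 6).
On a 3-cycle, α^3 is the identity, so α^33 = α^0 there (33 ≡ 0 mod 3).
So α^33(6) = 6.

6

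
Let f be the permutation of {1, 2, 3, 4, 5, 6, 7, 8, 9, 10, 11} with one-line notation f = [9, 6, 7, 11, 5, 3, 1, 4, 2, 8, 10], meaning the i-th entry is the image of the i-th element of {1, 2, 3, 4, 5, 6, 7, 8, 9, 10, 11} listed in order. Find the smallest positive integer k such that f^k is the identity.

12

The disjoint-cycle form of f has cycle lengths 6, 4, 1.
The order of f is the least common multiple of its cycle lengths: lcm(6, 4) = 12.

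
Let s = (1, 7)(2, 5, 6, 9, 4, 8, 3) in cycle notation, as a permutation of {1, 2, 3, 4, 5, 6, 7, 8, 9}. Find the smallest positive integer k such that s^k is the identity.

The cycle type of s is (7, 2).
The order of s is the least common multiple of its cycle lengths: lcm(7, 2) = 14.

14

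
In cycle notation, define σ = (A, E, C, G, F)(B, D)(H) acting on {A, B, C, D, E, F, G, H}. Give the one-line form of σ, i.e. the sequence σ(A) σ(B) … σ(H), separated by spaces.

Reading each image from the cycles: A↦E, B↦D, C↦G, D↦B, E↦C, F↦A, G↦F, H↦H.
So the one-line form is E D G B C A F H.

E D G B C A F H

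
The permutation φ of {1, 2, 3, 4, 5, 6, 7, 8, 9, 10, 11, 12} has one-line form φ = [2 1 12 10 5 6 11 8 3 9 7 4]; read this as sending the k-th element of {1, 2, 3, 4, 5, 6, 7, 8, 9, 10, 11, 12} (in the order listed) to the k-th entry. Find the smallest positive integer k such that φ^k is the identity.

10

Decomposing into disjoint cycles gives cycle lengths 5, 2, 2, 1, 1, 1.
The order of φ is the least common multiple of its cycle lengths: lcm(5, 2, 2) = 10.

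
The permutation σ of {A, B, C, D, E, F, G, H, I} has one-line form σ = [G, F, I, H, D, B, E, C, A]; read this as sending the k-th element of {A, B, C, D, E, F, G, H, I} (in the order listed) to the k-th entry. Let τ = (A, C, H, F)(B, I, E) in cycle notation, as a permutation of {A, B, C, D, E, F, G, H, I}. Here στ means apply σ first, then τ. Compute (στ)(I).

(στ)(I) = τ(σ(I)). σ(I) = A, then τ(A) = C. So (στ)(I) = C.

C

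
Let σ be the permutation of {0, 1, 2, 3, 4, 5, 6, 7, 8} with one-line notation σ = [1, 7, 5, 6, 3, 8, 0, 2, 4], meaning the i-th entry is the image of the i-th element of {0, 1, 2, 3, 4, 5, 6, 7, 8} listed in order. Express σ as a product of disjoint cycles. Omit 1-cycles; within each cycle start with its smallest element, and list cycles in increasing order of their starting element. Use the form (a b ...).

Iterating σ from 0 gives 0 → 1 → 7 → 2 → 5 → 8 → 4 → 3 → 6 → 0; that is the 9-cycle (0 1 7 2 5 8 4 3 6).
Continuing from each remaining unvisited element yields (0 1 7 2 5 8 4 3 6).

(0 1 7 2 5 8 4 3 6)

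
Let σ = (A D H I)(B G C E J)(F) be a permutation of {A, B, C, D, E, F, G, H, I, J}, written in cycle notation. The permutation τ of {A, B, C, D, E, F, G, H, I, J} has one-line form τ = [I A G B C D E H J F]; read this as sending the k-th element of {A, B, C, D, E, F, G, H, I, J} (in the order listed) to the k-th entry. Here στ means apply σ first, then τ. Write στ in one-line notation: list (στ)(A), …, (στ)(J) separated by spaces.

B E C H F D G J I A

(στ)(x) = τ(σ(x)). Computing each image: τ(σ(A)) = τ(D) = B, τ(σ(B)) = τ(G) = E, τ(σ(C)) = τ(E) = C, τ(σ(D)) = τ(H) = H, τ(σ(E)) = τ(J) = F, τ(σ(F)) = τ(F) = D, τ(σ(G)) = τ(C) = G, τ(σ(H)) = τ(I) = J, τ(σ(I)) = τ(A) = I, τ(σ(J)) = τ(B) = A.
Hence στ = [B E C H F D G J I A].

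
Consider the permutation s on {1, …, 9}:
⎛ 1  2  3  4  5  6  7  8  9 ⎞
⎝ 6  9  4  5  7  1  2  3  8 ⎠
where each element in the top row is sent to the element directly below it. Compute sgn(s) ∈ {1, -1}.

In disjoint-cycle form the cycle lengths are 7, 2.
A cycle of length ℓ contributes ℓ−1 transpositions, so s is a product of 6 + 1 = 7 transpositions — odd.

-1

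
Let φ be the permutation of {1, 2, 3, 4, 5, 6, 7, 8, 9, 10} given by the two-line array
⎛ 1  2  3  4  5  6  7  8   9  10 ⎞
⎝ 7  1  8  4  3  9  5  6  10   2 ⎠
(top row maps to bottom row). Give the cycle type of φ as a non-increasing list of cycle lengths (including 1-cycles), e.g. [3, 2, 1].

[9, 1]

The disjoint cycles are (1 7 5 3 8 6 9 10 2)(4), with lengths 9, 1 in non-increasing order.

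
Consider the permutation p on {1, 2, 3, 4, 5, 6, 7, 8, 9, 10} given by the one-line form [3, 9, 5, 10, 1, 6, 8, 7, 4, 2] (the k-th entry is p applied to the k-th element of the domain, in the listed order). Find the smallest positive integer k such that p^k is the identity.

The disjoint-cycle form of p has cycle lengths 4, 3, 2, 1.
The order is lcm(4, 3, 2) = 12.

12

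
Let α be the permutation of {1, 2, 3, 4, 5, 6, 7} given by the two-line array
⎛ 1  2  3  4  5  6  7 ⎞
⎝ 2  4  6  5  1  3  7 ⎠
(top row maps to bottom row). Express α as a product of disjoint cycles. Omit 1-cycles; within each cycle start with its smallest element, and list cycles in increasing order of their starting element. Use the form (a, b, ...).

(1, 2, 4, 5)(3, 6)

Iterating α from 1 gives 1 → 2 → 4 → 5 → 1; that is the 4-cycle (1, 2, 4, 5).
Repeating from the next unused element and collecting all non-trivial cycles gives (1, 2, 4, 5)(3, 6).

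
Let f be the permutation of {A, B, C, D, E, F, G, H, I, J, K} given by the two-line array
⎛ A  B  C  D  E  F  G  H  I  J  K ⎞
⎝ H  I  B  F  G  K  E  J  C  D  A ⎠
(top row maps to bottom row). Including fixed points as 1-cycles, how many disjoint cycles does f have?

The cycle decomposition is (A, H, J, D, F, K)(B, I, C)(E, G), which has 3 cycles (counting 1-cycles).

3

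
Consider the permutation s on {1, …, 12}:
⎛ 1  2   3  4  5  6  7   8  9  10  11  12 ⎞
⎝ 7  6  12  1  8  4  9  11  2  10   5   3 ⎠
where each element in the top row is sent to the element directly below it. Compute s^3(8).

Tracing 8 → 11 → … returns to 8 after 3 steps, so 8 lies in a 3-cycle (5, 8, 11).
On a 3-cycle, s^3 is the identity, so s^3 = s^0 there (3 ≡ 0 mod 3).
So s^3(8) = 8.

8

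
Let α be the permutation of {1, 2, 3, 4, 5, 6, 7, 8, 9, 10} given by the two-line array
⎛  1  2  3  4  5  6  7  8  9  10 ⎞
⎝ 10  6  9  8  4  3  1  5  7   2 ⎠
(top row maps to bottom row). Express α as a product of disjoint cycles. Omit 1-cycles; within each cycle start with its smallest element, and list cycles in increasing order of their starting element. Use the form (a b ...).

From 1: 1 → 10 → 2 → 6 → 3 → 9 → 7 → 1, closing the cycle (1 10 2 6 3 9 7).
Continuing from each remaining unvisited element yields (1 10 2 6 3 9 7)(4 8 5).

(1 10 2 6 3 9 7)(4 8 5)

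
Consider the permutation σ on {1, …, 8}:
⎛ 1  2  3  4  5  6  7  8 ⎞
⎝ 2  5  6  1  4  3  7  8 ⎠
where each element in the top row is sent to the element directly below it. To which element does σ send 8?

The entry below 8 in the array is 8, so σ(8) = 8.

8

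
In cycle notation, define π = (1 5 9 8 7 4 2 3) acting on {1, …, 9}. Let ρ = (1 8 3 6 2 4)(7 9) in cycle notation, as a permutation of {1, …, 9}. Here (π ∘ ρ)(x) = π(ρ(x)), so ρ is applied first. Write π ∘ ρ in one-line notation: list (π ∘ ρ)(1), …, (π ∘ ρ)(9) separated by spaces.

Chase each element through ρ then π: 1 → 8 → 7; 2 → 4 → 2; 3 → 6 → 6; 4 → 1 → 5; 5 → 5 → 9; 6 → 2 → 3; 7 → 9 → 8; 8 → 3 → 1; 9 → 7 → 4.
Collecting the images, π ∘ ρ = [7 2 6 5 9 3 8 1 4].

7 2 6 5 9 3 8 1 4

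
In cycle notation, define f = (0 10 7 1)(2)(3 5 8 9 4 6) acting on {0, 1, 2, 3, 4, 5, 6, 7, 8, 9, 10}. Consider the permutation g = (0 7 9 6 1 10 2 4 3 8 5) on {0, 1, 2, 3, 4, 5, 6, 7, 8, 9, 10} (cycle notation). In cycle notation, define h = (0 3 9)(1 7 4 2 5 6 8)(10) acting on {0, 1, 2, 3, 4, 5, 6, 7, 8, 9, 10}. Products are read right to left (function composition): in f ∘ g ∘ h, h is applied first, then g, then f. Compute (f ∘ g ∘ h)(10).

(f ∘ g ∘ h)(10) = f(g(h(10))). h(10) = 10, then g(10) = 2, then f(2) = 2, so the result is 2.

2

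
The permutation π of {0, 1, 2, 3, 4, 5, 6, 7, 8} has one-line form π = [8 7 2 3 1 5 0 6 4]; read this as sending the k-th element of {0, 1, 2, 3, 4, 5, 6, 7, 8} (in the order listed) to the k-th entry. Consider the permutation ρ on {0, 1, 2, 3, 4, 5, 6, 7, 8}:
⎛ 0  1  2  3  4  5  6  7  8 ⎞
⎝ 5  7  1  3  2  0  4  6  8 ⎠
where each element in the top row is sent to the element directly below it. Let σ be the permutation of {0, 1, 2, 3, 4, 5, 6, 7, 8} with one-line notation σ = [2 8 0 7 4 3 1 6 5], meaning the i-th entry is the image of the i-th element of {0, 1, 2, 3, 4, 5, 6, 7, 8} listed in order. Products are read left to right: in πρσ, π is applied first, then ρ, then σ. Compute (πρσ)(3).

Chase 3: π(3) = 3; ρ(3) = 3; σ(3) = 7. Hence (πρσ)(3) = 7.

7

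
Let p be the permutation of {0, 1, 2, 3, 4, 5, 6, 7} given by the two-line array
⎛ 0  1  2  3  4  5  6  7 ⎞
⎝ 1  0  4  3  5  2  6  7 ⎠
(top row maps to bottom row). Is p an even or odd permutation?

In disjoint-cycle form the cycle lengths are 3, 2, 1, 1, 1.
A cycle of length ℓ contributes ℓ−1 transpositions, so p is a product of 2 + 1 = 3 transpositions — odd.

odd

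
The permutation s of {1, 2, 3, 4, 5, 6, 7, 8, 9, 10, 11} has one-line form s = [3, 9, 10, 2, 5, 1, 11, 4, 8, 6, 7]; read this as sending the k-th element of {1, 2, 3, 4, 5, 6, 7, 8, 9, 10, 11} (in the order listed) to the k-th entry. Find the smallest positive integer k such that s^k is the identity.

Decomposing into disjoint cycles gives cycle lengths 4, 4, 2, 1.
Since disjoint cycles commute, ord(s) = lcm(4, 4, 2) = 4.

4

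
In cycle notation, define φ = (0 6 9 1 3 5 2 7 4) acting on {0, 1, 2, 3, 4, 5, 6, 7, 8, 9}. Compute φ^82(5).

2

5 lies in the 9-cycle (0 6 9 1 3 5 2 7 4).
Powers repeat with period 9 on this cycle, and 82 mod 9 = 1, so φ^82(5) = φ^1(5).
Advancing 1 step from 5: 5 → 2.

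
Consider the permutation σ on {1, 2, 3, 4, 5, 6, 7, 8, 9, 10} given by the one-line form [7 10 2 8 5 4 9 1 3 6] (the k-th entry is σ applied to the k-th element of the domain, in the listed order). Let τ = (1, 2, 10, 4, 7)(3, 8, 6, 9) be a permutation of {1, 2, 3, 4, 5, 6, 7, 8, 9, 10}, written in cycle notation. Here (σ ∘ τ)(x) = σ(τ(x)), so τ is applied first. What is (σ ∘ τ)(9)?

(σ ∘ τ)(9) = σ(τ(9)). τ(9) = 3, then σ(3) = 2. So (σ ∘ τ)(9) = 2.

2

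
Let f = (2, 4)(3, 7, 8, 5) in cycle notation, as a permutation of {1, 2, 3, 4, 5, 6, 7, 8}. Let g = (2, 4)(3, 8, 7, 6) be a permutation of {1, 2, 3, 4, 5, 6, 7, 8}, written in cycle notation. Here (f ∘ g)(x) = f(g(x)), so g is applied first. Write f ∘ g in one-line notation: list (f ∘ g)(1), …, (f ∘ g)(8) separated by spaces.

1 2 5 4 3 7 6 8

Chase each element through g then f: 1 → 1 → 1; 2 → 4 → 2; 3 → 8 → 5; 4 → 2 → 4; 5 → 5 → 3; 6 → 3 → 7; 7 → 6 → 6; 8 → 7 → 8.
Collecting the images, f ∘ g = [1 2 5 4 3 7 6 8].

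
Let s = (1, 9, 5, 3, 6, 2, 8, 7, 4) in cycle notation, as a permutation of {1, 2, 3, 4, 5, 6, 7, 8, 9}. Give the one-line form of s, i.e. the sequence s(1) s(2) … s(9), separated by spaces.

9 8 6 1 3 2 4 7 5

Each element maps to the next entry in its cycle (wrapping to the front): 1→9, 2→8, 3→6, 4→1, 5→3, 6→2, 7→4, 8→7, 9→5.
Listing these in domain order gives 9 8 6 1 3 2 4 7 5.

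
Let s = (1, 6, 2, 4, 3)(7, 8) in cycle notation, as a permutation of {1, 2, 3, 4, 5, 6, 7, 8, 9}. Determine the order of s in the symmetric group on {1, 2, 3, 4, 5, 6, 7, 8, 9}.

10

The disjoint cycles have lengths 5, 2, 1, 1.
The order of s is the least common multiple of its cycle lengths: lcm(5, 2) = 10.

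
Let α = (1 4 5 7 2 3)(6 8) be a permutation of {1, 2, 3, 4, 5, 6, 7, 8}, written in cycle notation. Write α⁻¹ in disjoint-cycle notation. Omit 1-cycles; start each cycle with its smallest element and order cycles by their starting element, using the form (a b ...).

(1 3 2 7 5 4)(6 8)

If α sends a → b within a cycle, α⁻¹ sends b → a; equivalently, reverse each cycle.
After reversing and putting each cycle's least element first, α⁻¹ = (1 3 2 7 5 4)(6 8).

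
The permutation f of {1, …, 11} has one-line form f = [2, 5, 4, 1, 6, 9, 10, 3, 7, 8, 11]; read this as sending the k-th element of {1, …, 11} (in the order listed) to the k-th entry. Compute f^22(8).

Tracing 8 → 3 → … returns to 8 after 10 steps, so 8 lies in a 10-cycle (1 2 5 6 9 7 10 8 3 4).
Powers repeat with period 10 on this cycle, and 22 mod 10 = 2, so f^22(8) = f^2(8).
Stepping 2 places around the cycle: 8 → 3 → 4.

4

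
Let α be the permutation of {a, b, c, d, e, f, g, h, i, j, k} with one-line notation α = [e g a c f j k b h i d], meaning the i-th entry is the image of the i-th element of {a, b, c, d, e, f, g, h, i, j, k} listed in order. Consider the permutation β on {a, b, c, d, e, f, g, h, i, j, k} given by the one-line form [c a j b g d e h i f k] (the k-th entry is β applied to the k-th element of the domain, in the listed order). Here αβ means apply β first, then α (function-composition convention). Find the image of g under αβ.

(αβ)(g) = α(β(g)). β(g) = e, then α(e) = f. So (αβ)(g) = f.

f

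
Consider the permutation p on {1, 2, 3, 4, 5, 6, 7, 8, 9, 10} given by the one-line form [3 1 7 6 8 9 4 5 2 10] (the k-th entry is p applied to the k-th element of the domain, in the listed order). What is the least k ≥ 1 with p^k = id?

Decomposing into disjoint cycles gives cycle lengths 7, 2, 1.
The order of p is the least common multiple of its cycle lengths: lcm(7, 2) = 14.

14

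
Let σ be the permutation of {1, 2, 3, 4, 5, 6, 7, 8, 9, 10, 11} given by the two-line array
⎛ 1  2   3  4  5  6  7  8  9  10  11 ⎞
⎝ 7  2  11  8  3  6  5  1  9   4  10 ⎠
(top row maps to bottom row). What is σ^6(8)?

Tracing 8 → 1 → … returns to 8 after 8 steps, so 8 lies in an 8-cycle (1, 7, 5, 3, 11, 10, 4, 8).
Advancing 6 steps from 8: 8 → 1 → 7 → 5 → 3 → 11 → 10.

10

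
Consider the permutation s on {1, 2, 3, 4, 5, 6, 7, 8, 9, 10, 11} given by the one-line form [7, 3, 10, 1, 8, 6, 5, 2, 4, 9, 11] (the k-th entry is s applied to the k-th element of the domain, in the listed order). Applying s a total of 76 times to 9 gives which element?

5

Tracing 9 → 4 → … returns to 9 after 9 steps, so 9 lies in a 9-cycle (1, 7, 5, 8, 2, 3, 10, 9, 4).
On a 9-cycle, s^9 is the identity, so s^76 = s^4 there (76 ≡ 4 mod 9).
Stepping 4 places around the cycle: 9 → 4 → 1 → 7 → 5.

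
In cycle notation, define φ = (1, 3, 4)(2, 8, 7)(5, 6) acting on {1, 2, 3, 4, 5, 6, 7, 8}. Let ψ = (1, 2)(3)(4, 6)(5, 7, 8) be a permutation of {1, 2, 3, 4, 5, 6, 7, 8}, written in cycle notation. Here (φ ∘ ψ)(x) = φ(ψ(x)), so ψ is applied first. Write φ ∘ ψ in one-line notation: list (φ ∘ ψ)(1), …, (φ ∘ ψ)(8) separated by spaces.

8 3 4 5 2 1 7 6

Chase each element through ψ then φ: 1 → 2 → 8; 2 → 1 → 3; 3 → 3 → 4; 4 → 6 → 5; 5 → 7 → 2; 6 → 4 → 1; 7 → 8 → 7; 8 → 5 → 6.
So φ ∘ ψ in one-line form is 8 3 4 5 2 1 7 6.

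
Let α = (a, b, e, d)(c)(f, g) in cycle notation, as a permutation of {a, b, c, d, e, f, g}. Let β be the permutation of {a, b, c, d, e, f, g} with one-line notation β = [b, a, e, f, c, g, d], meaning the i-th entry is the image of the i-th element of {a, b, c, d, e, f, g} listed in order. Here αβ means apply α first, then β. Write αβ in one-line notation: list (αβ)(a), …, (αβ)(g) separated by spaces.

(αβ)(x) = β(α(x)). Computing each image: β(α(a)) = β(b) = a, β(α(b)) = β(e) = c, β(α(c)) = β(c) = e, β(α(d)) = β(a) = b, β(α(e)) = β(d) = f, β(α(f)) = β(g) = d, β(α(g)) = β(f) = g.
Hence αβ = [a c e b f d g].

a c e b f d g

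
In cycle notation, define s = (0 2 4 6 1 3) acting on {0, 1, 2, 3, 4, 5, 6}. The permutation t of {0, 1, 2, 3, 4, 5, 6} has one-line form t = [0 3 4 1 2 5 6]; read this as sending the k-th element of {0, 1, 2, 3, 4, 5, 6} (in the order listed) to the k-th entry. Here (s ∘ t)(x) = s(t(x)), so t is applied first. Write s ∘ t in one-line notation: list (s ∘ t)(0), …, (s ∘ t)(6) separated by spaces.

2 0 6 3 4 5 1

(s ∘ t)(x) = s(t(x)). Computing each image: s(t(0)) = s(0) = 2, s(t(1)) = s(3) = 0, s(t(2)) = s(4) = 6, s(t(3)) = s(1) = 3, s(t(4)) = s(2) = 4, s(t(5)) = s(5) = 5, s(t(6)) = s(6) = 1.
Hence s ∘ t = [2 0 6 3 4 5 1].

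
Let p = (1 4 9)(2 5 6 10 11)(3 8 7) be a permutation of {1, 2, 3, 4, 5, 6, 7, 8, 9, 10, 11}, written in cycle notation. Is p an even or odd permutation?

even

The cycle lengths are 5, 3, 3.
A cycle is odd iff its length is even; p has 0 even-length cycles, so sgn(p) = (−1)^0 and p is even.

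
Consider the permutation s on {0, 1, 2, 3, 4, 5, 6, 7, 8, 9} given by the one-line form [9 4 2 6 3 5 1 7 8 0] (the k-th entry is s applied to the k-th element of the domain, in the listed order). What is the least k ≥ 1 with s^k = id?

4

The disjoint-cycle form of s has cycle lengths 4, 2, 1, 1, 1, 1.
The order of s is the least common multiple of its cycle lengths: lcm(4, 2) = 4.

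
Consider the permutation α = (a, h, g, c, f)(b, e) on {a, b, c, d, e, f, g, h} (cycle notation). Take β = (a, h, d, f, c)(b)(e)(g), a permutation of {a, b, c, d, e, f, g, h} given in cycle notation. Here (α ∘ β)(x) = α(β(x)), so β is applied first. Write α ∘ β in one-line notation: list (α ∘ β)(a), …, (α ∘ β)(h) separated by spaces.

g e h a b f c d

Chase each element through β then α: a → h → g; b → b → e; c → a → h; d → f → a; e → e → b; f → c → f; g → g → c; h → d → d.
So α ∘ β in one-line form is g e h a b f c d.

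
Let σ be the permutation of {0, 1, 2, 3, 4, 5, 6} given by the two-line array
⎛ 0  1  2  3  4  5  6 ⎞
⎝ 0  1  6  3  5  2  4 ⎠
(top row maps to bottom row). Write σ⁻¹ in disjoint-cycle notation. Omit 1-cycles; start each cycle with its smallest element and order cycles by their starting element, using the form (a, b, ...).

The cycle decomposition of σ is (2, 6, 4, 5).
The inverse reverses every cycle; in canonical form, σ⁻¹ = (2, 5, 4, 6).

(2, 5, 4, 6)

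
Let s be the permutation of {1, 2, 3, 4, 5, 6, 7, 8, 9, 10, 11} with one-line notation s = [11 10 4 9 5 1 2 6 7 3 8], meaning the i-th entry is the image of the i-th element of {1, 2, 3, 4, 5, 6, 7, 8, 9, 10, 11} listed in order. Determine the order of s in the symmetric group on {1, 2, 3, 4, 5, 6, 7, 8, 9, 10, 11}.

The disjoint-cycle form of s has cycle lengths 6, 4, 1.
The order of s is the least common multiple of its cycle lengths: lcm(6, 4) = 12.

12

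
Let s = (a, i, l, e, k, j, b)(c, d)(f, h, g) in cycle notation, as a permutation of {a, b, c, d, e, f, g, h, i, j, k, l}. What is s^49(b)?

b lies in the 7-cycle (a, i, l, e, k, j, b).
Powers repeat with period 7 on this cycle, and 49 mod 7 = 0, so s^49(b) = s^0(b).
So s^49(b) = b.

b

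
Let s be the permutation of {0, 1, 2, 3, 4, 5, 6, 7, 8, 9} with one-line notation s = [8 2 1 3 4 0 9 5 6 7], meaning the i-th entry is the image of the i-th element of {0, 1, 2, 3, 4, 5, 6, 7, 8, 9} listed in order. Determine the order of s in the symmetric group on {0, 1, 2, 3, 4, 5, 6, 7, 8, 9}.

Writing s as disjoint cycles, the cycle lengths are 6, 2, 1, 1.
The order is lcm(6, 2) = 6.

6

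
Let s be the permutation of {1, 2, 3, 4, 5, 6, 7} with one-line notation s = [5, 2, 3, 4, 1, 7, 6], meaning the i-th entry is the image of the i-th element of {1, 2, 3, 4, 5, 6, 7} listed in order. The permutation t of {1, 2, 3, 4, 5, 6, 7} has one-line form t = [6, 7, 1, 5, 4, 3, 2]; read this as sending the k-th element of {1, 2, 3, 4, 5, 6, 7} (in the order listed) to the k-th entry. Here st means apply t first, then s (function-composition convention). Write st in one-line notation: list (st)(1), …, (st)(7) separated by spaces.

7 6 5 1 4 3 2

Chase each element through t then s: 1 → 6 → 7; 2 → 7 → 6; 3 → 1 → 5; 4 → 5 → 1; 5 → 4 → 4; 6 → 3 → 3; 7 → 2 → 2.
Collecting the images, st = [7 6 5 1 4 3 2].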